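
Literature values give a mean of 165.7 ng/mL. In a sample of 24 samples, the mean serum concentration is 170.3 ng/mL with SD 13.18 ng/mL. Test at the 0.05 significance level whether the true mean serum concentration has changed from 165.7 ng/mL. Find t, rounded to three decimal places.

H0: μ = 165.7; H1: μ ≠ 165.7 (one-sample t-test, two-sided).
t = (x̄ − μ₀)/(s/√n) = (170.3 − 165.7)/(13.18/√24) = 1.710
df = n − 1 = 23
Two-sided p-value ≈ 0.1008
Since p ≈ 0.1008 > α = 0.05, fail to reject H0; the evidence is not statistically significant.

1.710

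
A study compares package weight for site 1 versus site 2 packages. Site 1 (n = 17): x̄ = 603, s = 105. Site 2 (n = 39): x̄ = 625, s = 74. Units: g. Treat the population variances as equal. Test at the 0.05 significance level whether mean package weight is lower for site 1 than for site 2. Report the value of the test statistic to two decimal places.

-0.90

Let group 1 = site 1, group 2 = site 2. H0: μ_1 = μ_2; H1: μ_1 < μ_2 (two-sample pooled-variance t-test, left-tailed).
s_p² = [(17−1)·105² + (39−1)·74²]/(17+39−2) = 7120.15
t = (603 − 625)/√[7120.15·(1/17 + 1/39)] = -0.90
df = n₁ + n₂ − 2 = 54
p-value = P(T ≤ -0.90) ≈ 0.187
Since p ≈ 0.187 > α = 0.05, fail to reject H0; the data do not provide sufficient evidence against H0.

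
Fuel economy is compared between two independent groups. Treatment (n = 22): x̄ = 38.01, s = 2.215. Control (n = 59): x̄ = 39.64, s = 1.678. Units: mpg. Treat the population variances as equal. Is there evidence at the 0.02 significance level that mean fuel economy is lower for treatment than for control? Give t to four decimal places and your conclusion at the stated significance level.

t = -3.5537; reject H0

Let group 1 = treatment, group 2 = control. H0: μ_1 = μ_2; H1: μ_1 < μ_2 (two-sample pooled-variance t-test, left-tailed).
s_p² = [(22−1)·2.215² + (59−1)·1.678²]/(22+59−2) = 3.3714
t = (38.01 − 39.64)/√[3.3714·(1/22 + 1/59)] = -3.5537
df = n₁ + n₂ − 2 = 79
p-value = P(T ≤ -3.5537) ≈ 0.0003
Since p ≈ 0.0003 < α = 0.02, reject H0; the data support H1.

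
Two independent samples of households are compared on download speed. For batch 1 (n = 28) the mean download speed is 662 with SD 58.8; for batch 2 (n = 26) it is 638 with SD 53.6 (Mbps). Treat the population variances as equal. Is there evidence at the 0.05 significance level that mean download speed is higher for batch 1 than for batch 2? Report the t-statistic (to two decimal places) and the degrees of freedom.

Let group 1 = batch 1, group 2 = batch 2. H0: μ_1 = μ_2; H1: μ_1 > μ_2 (two-sample pooled-variance t-test, right-tailed).
s_p² = [(28−1)·58.8² + (26−1)·53.6²]/(28+26−2) = 3176.44
t = (662 − 638)/√[3176.44·(1/28 + 1/26)] = 1.56
df = n₁ + n₂ − 2 = 52
p-value = P(T ≥ 1.56) ≈ 0.0620
Since p ≈ 0.0620 > α = 0.05, fail to reject H0; the evidence is not statistically significant.

t = 1.56, df = 52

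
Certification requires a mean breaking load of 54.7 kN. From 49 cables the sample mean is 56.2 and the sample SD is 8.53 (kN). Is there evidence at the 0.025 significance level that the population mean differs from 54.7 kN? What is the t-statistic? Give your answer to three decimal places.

1.231

H0: μ = 54.7; H1: μ ≠ 54.7 (one-sample t-test, two-sided).
t = (x̄ − μ₀)/(s/√n) = (56.2 − 54.7)/(8.53/√49) = 1.231
df = n − 1 = 48
Two-sided p-value ≈ 0.2243
Since p ≈ 0.2243 > α = 0.025, fail to reject H0; the data do not provide sufficient evidence against H0.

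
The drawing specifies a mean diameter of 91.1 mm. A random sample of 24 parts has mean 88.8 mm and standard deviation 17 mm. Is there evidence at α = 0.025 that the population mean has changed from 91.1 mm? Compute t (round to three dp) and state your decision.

H0: μ = 91.1; H1: μ ≠ 91.1 (one-sample t-test, two-sided).
t = (x̄ − μ₀)/(s/√n) = (88.8 − 91.1)/(17/√24) = -0.663
df = n − 1 = 23
Two-sided p-value ≈ 0.514
Since p ≈ 0.514 > α = 0.025, fail to reject H0; the evidence is not statistically significant.

t = -0.663; fail to reject H0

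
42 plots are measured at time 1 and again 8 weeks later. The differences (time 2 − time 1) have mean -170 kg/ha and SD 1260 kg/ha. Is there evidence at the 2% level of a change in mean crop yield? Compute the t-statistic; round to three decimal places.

-0.874

H0: μ_d = 0; H1: μ_d ≠ 0 (paired t-test on the differences, two-sided).
t = d̄/(s_d/√n) = -170/(1260/√42) = -0.874
df = n − 1 = 41
Two-sided p-value ≈ 0.387
Since p ≈ 0.387 > α = 0.02, fail to reject H0; the evidence is not statistically significant.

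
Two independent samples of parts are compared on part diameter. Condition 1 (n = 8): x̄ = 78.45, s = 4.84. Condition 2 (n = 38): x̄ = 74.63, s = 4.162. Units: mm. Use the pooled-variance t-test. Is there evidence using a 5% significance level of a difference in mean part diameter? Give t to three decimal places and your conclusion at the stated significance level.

t = 2.296; reject H0

Let group 1 = condition 1, group 2 = condition 2. H0: μ_1 = μ_2; H1: μ_1 ≠ μ_2 (two-sample pooled-variance t-test, two-sided).
s_p² = [(8−1)·4.84² + (38−1)·4.162²]/(8+38−2) = 18.2932
t = (78.45 − 74.63)/√[18.2932·(1/8 + 1/38)] = 2.296
df = n₁ + n₂ − 2 = 44
Two-sided p-value ≈ 0.0265
Since p ≈ 0.0265 < α = 0.05, reject H0; the evidence is statistically significant.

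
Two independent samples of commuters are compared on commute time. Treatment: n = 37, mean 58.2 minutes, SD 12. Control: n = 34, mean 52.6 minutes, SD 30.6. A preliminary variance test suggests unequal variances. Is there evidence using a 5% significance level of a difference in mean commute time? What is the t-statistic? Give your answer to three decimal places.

Let group 1 = treatment, group 2 = control. H0: μ_1 = μ_2; H1: μ_1 ≠ μ_2 (Welch's two-sample t-test, two-sided).
t = (x̄_1 − x̄_2)/√(s_1²/n_1 + s_2²/n_2) = (58.2 − 52.6)/√(12²/37 + 30.6²/34) = 0.999
Welch–Satterthwaite df ≈ 42.21
Two-sided p-value ≈ 0.324
Since p ≈ 0.324 > α = 0.05, fail to reject H0; the evidence is not statistically significant.

0.999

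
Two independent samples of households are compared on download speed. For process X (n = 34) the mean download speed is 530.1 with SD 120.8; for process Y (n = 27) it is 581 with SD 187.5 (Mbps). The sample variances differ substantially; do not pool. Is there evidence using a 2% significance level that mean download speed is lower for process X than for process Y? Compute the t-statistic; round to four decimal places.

-1.2233

Let group 1 = process X, group 2 = process Y. H0: μ_1 = μ_2; H1: μ_1 < μ_2 (Welch's two-sample t-test, left-tailed).
t = (x̄_1 − x̄_2)/√(s_1²/n_1 + s_2²/n_2) = (530.1 − 581)/√(120.8²/34 + 187.5²/27) = -1.2233
Welch–Satterthwaite df ≈ 42.34
p-value = P(T ≤ -1.2233) ≈ 0.1140
Since p ≈ 0.1140 > α = 0.02, fail to reject H0; the evidence is not statistically significant.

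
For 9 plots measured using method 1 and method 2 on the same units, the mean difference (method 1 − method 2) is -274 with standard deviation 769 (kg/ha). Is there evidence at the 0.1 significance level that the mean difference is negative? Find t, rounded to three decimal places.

H0: μ_d = 0; H1: μ_d < 0 (paired t-test on the differences, left-tailed).
t = d̄/(s_d/√n) = -274/(769/√9) = -1.069
df = n − 1 = 8
p-value = P(T ≤ -1.069) ≈ 0.1581
Since p ≈ 0.1581 > α = 0.1, fail to reject H0; the data do not provide sufficient evidence against H0.

-1.069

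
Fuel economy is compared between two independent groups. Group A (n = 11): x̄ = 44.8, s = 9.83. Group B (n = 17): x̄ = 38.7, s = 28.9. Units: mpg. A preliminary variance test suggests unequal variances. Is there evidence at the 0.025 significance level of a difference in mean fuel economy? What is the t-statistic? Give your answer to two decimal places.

Let group 1 = group A, group 2 = group B. H0: μ_1 = μ_2; H1: μ_1 ≠ μ_2 (Welch's two-sample t-test, two-sided).
t = (x̄_1 − x̄_2)/√(s_1²/n_1 + s_2²/n_2) = (44.8 − 38.7)/√(9.83²/11 + 28.9²/17) = 0.80
Welch–Satterthwaite df ≈ 21.15
Two-sided p-value ≈ 0.4317
Since p ≈ 0.4317 > α = 0.025, fail to reject H0; the data do not provide sufficient evidence against H0.

0.80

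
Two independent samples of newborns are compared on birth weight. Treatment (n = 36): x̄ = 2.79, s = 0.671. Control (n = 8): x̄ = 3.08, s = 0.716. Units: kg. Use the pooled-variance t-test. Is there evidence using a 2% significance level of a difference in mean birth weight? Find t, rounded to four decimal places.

-1.0932

Let group 1 = treatment, group 2 = control. H0: μ_1 = μ_2; H1: μ_1 ≠ μ_2 (two-sample pooled-variance t-test, two-sided).
s_p² = [(36−1)·0.671² + (8−1)·0.716²]/(36+8−2) = 0.460644
t = (2.79 − 3.08)/√[0.460644·(1/36 + 1/8)] = -1.0932
df = n₁ + n₂ − 2 = 42
Two-sided p-value ≈ 0.2806
Since p ≈ 0.2806 > α = 0.02, fail to reject H0; the evidence is not statistically significant.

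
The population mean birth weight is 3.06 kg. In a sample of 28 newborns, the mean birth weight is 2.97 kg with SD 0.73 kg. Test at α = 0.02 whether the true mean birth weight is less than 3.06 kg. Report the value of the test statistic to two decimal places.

H0: μ = 3.06; H1: μ < 3.06 (one-sample t-test, left-tailed).
t = (x̄ − μ₀)/(s/√n) = (2.97 − 3.06)/(0.73/√28) = -0.65
df = n − 1 = 27
p-value = P(T ≤ -0.65) ≈ 0.2598
Since p ≈ 0.2598 > α = 0.02, fail to reject H0; the data do not provide sufficient evidence against H0.

-0.65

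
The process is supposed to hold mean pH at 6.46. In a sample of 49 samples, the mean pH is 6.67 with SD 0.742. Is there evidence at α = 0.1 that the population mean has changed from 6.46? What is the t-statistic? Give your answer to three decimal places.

1.981

H0: μ = 6.46; H1: μ ≠ 6.46 (one-sample t-test, two-sided).
t = (x̄ − μ₀)/(s/√n) = (6.67 − 6.46)/(0.742/√49) = 1.981
df = n − 1 = 48
Two-sided p-value ≈ 0.053
Since p ≈ 0.053 < α = 0.1, reject H0; the data support H1.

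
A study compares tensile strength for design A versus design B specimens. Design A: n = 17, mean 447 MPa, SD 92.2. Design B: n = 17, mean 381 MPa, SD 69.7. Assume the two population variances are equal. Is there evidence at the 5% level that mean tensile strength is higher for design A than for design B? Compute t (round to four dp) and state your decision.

t = 2.3544; reject H0

Let group 1 = design A, group 2 = design B. H0: μ_1 = μ_2; H1: μ_1 > μ_2 (two-sample pooled-variance t-test, right-tailed).
s_p² = [(17−1)·92.2² + (17−1)·69.7²]/(17+17−2) = 6679.47
t = (447 − 381)/√[6679.47·(1/17 + 1/17)] = 2.3544
df = n₁ + n₂ − 2 = 32
p-value = P(T ≥ 2.3544) ≈ 0.012
Since p ≈ 0.012 < α = 0.05, reject H0; the evidence is statistically significant.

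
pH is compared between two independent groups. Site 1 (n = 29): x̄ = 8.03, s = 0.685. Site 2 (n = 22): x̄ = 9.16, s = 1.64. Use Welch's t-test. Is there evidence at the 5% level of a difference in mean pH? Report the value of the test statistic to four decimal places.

Let group 1 = site 1, group 2 = site 2. H0: μ_1 = μ_2; H1: μ_1 ≠ μ_2 (Welch's two-sample t-test, two-sided).
t = (x̄_1 − x̄_2)/√(s_1²/n_1 + s_2²/n_2) = (8.03 − 9.16)/√(0.685²/29 + 1.64²/22) = -3.0371
Welch–Satterthwaite df ≈ 26.58
Two-sided p-value ≈ 0.005
Since p ≈ 0.005 < α = 0.05, reject H0; the evidence is statistically significant.

-3.0371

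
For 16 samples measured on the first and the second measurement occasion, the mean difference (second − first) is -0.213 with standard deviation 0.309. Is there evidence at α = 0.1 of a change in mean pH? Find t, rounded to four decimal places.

-2.7573

H0: μ_d = 0; H1: μ_d ≠ 0 (paired t-test on the differences, two-sided).
t = d̄/(s_d/√n) = -0.213/(0.309/√16) = -2.7573
df = n − 1 = 15
Two-sided p-value ≈ 0.0147
Since p ≈ 0.0147 < α = 0.1, reject H0; the data support H1.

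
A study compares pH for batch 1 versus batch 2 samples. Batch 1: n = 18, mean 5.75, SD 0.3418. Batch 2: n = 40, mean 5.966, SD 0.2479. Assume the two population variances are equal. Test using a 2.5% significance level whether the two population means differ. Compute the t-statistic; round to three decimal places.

-2.720

Let group 1 = batch 1, group 2 = batch 2. H0: μ_1 = μ_2; H1: μ_1 ≠ μ_2 (two-sample pooled-variance t-test, two-sided).
s_p² = [(18−1)·0.3418² + (40−1)·0.2479²]/(18+40−2) = 0.078264
t = (5.75 − 5.966)/√[0.078264·(1/18 + 1/40)] = -2.720
df = n₁ + n₂ − 2 = 56
Two-sided p-value ≈ 0.0087
Since p ≈ 0.0087 < α = 0.025, reject H0; the evidence is statistically significant.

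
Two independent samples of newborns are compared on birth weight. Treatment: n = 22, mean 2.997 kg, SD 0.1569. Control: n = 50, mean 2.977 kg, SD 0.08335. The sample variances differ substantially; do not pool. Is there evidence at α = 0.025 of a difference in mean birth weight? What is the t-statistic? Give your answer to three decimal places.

0.564

Let group 1 = treatment, group 2 = control. H0: μ_1 = μ_2; H1: μ_1 ≠ μ_2 (Welch's two-sample t-test, two-sided).
t = (x̄_1 − x̄_2)/√(s_1²/n_1 + s_2²/n_2) = (2.997 − 2.977)/√(0.1569²/22 + 0.08335²/50) = 0.564
Welch–Satterthwaite df ≈ 26.36
Two-sided p-value ≈ 0.578
Since p ≈ 0.578 > α = 0.025, fail to reject H0; the evidence is not statistically significant.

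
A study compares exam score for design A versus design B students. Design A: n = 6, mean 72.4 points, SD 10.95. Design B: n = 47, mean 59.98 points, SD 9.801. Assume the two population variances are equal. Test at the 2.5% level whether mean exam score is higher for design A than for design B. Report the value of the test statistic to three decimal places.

Let group 1 = design A, group 2 = design B. H0: μ_1 = μ_2; H1: μ_1 > μ_2 (two-sample pooled-variance t-test, right-tailed).
s_p² = [(6−1)·10.95² + (47−1)·9.801²]/(6+47−2) = 98.3971
t = (72.4 − 59.98)/√[98.3971·(1/6 + 1/47)] = 2.888
df = n₁ + n₂ − 2 = 51
p-value = P(T ≥ 2.888) ≈ 0.003
Since p ≈ 0.003 < α = 0.025, reject H0; the data support H1.

2.888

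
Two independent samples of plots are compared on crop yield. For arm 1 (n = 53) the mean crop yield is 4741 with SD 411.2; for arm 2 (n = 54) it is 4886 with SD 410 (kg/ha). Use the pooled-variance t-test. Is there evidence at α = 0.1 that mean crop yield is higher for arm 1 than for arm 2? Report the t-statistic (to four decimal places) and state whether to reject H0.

t = -1.8264; fail to reject H0

Let group 1 = arm 1, group 2 = arm 2. H0: μ_1 = μ_2; H1: μ_1 > μ_2 (two-sample pooled-variance t-test, right-tailed).
s_p² = [(53−1)·411.2² + (54−1)·410²]/(53+54−2) = 168588
t = (4741 − 4886)/√[168588·(1/53 + 1/54)] = -1.8264
df = n₁ + n₂ − 2 = 105
p-value = P(T ≥ -1.8264) ≈ 0.9647
Since p ≈ 0.9647 > α = 0.1, fail to reject H0; the data do not provide sufficient evidence against H0.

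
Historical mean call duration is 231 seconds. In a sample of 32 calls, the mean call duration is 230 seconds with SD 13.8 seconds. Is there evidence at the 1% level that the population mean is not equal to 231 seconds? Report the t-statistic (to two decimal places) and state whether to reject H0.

H0: μ = 231; H1: μ ≠ 231 (one-sample t-test, two-sided).
t = (x̄ − μ₀)/(s/√n) = (230 − 231)/(13.8/√32) = -0.41
df = n − 1 = 31
Two-sided p-value ≈ 0.6847
Since p ≈ 0.6847 > α = 0.01, fail to reject H0; the evidence is not statistically significant.

t = -0.41; fail to reject H0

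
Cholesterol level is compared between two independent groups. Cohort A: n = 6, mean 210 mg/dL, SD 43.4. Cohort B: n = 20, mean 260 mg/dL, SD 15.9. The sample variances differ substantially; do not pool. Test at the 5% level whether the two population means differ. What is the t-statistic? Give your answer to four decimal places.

-2.7668

Let group 1 = cohort A, group 2 = cohort B. H0: μ_1 = μ_2; H1: μ_1 ≠ μ_2 (Welch's two-sample t-test, two-sided).
t = (x̄_1 − x̄_2)/√(s_1²/n_1 + s_2²/n_2) = (210 − 260)/√(43.4²/6 + 15.9²/20) = -2.7668
Welch–Satterthwaite df ≈ 5.41
Two-sided p-value ≈ 0.036
Since p ≈ 0.036 < α = 0.05, reject H0; the data support H1.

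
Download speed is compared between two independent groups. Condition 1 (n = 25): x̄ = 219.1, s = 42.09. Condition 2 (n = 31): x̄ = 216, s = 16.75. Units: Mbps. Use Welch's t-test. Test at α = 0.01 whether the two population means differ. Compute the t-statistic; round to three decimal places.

Let group 1 = condition 1, group 2 = condition 2. H0: μ_1 = μ_2; H1: μ_1 ≠ μ_2 (Welch's two-sample t-test, two-sided).
t = (x̄_1 − x̄_2)/√(s_1²/n_1 + s_2²/n_2) = (219.1 − 216)/√(42.09²/25 + 16.75²/31) = 0.347
Welch–Satterthwaite df ≈ 30.13
Two-sided p-value ≈ 0.7312
Since p ≈ 0.7312 > α = 0.01, fail to reject H0; the evidence is not statistically significant.

0.347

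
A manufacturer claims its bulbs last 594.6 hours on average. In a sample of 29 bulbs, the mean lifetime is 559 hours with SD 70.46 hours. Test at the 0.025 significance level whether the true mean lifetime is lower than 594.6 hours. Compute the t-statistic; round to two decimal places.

-2.72

H0: μ = 594.6; H1: μ < 594.6 (one-sample t-test, left-tailed).
t = (x̄ − μ₀)/(s/√n) = (559 − 594.6)/(70.46/√29) = -2.72
df = n − 1 = 28
p-value = P(T ≤ -2.72) ≈ 0.006
Since p ≈ 0.006 < α = 0.025, reject H0; the data support H1.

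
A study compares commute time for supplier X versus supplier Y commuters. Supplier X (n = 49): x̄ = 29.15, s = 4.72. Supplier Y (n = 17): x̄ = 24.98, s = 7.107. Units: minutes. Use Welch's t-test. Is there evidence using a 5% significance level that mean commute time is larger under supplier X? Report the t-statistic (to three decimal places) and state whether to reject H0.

t = 2.253; reject H0

Let group 1 = supplier X, group 2 = supplier Y. H0: μ_1 = μ_2; H1: μ_1 > μ_2 (Welch's two-sample t-test, right-tailed).
t = (x̄_1 − x̄_2)/√(s_1²/n_1 + s_2²/n_2) = (29.15 − 24.98)/√(4.72²/49 + 7.107²/17) = 2.253
Welch–Satterthwaite df ≈ 21.11
p-value = P(T ≥ 2.253) ≈ 0.018
Since p ≈ 0.018 < α = 0.05, reject H0; the evidence is statistically significant.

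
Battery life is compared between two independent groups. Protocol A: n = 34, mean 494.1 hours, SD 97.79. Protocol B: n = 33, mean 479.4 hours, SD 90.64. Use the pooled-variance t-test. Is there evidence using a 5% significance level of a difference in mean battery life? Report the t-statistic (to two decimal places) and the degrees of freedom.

t = 0.64, df = 65

Let group 1 = protocol A, group 2 = protocol B. H0: μ_1 = μ_2; H1: μ_1 ≠ μ_2 (two-sample pooled-variance t-test, two-sided).
s_p² = [(34−1)·97.79² + (33−1)·90.64²]/(34+33−2) = 8899.61
t = (494.1 − 479.4)/√[8899.61·(1/34 + 1/33)] = 0.64
df = n₁ + n₂ − 2 = 65
Two-sided p-value ≈ 0.526
Since p ≈ 0.526 > α = 0.05, fail to reject H0; the evidence is not statistically significant.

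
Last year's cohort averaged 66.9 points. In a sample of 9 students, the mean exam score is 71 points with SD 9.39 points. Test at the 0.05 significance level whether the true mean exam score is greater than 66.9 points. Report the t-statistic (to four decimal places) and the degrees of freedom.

H0: μ = 66.9; H1: μ > 66.9 (one-sample t-test, right-tailed).
t = (x̄ − μ₀)/(s/√n) = (71 − 66.9)/(9.39/√9) = 1.3099
df = n − 1 = 8
p-value = P(T ≥ 1.3099) ≈ 0.1133
Since p ≈ 0.1133 > α = 0.05, fail to reject H0; the data do not provide sufficient evidence against H0.

t = 1.3099, df = 8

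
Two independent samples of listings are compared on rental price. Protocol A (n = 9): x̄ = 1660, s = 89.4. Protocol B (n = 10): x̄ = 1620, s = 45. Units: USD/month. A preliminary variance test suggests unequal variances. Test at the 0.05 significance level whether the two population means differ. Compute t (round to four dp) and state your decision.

Let group 1 = protocol A, group 2 = protocol B. H0: μ_1 = μ_2; H1: μ_1 ≠ μ_2 (Welch's two-sample t-test, two-sided).
t = (x̄_1 − x̄_2)/√(s_1²/n_1 + s_2²/n_2) = (1660 − 1620)/√(89.4²/9 + 45²/10) = 1.2113
Welch–Satterthwaite df ≈ 11.53
Two-sided p-value ≈ 0.250
Since p ≈ 0.250 > α = 0.05, fail to reject H0; the data do not provide sufficient evidence against H0.

t = 1.2113; fail to reject H0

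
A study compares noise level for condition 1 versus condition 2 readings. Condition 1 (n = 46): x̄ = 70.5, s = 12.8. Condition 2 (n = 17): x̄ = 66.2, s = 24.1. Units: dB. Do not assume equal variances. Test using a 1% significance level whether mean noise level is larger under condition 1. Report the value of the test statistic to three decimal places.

0.700

Let group 1 = condition 1, group 2 = condition 2. H0: μ_1 = μ_2; H1: μ_1 > μ_2 (Welch's two-sample t-test, right-tailed).
t = (x̄_1 − x̄_2)/√(s_1²/n_1 + s_2²/n_2) = (70.5 − 66.2)/√(12.8²/46 + 24.1²/17) = 0.700
Welch–Satterthwaite df ≈ 19.43
p-value = P(T ≥ 0.700) ≈ 0.246
Since p ≈ 0.246 > α = 0.01, fail to reject H0; the data do not provide sufficient evidence against H0.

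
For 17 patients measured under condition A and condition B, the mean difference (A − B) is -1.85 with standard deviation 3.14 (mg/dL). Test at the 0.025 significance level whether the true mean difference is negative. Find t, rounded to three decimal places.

H0: μ_d = 0; H1: μ_d < 0 (paired t-test on the differences, left-tailed).
t = d̄/(s_d/√n) = -1.85/(3.14/√17) = -2.429
df = n − 1 = 16
p-value = P(T ≤ -2.429) ≈ 0.0136
Since p ≈ 0.0136 < α = 0.025, reject H0; the data support H1.

-2.429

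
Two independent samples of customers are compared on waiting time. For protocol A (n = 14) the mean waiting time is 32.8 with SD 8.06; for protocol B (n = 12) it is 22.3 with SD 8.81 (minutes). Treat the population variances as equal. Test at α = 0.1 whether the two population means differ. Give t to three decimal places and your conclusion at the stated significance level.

Let group 1 = protocol A, group 2 = protocol B. H0: μ_1 = μ_2; H1: μ_1 ≠ μ_2 (two-sample pooled-variance t-test, two-sided).
s_p² = [(14−1)·8.06² + (12−1)·8.81²]/(14+12−2) = 70.7627
t = (32.8 − 22.3)/√[70.7627·(1/14 + 1/12)] = 3.173
df = n₁ + n₂ − 2 = 24
Two-sided p-value ≈ 0.004
Since p ≈ 0.004 < α = 0.1, reject H0; the data support H1.

t = 3.173; reject H0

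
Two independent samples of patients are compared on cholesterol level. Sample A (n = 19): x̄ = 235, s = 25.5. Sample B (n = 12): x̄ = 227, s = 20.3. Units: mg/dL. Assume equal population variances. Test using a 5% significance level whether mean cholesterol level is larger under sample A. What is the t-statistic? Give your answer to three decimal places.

Let group 1 = sample A, group 2 = sample B. H0: μ_1 = μ_2; H1: μ_1 > μ_2 (two-sample pooled-variance t-test, right-tailed).
s_p² = [(19−1)·25.5² + (12−1)·20.3²]/(19+12−2) = 559.913
t = (235 − 227)/√[559.913·(1/19 + 1/12)] = 0.917
df = n₁ + n₂ − 2 = 29
p-value = P(T ≥ 0.917) ≈ 0.1834
Since p ≈ 0.1834 > α = 0.05, fail to reject H0; the data do not provide sufficient evidence against H0.

0.917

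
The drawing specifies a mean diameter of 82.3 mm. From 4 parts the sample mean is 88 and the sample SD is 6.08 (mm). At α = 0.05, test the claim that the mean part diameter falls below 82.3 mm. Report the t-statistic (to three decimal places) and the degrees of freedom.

t = 1.875, df = 3

H0: μ = 82.3; H1: μ < 82.3 (one-sample t-test, left-tailed).
t = (x̄ − μ₀)/(s/√n) = (88 − 82.3)/(6.08/√4) = 1.875
df = n − 1 = 3
p-value = P(T ≤ 1.875) ≈ 0.9213
Since p ≈ 0.9213 > α = 0.05, fail to reject H0; the evidence is not statistically significant.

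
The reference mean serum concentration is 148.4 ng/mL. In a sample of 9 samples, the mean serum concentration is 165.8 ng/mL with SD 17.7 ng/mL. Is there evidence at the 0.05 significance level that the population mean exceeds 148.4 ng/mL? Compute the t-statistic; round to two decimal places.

H0: μ = 148.4; H1: μ > 148.4 (one-sample t-test, right-tailed).
t = (x̄ − μ₀)/(s/√n) = (165.8 − 148.4)/(17.7/√9) = 2.95
df = n − 1 = 8
p-value = P(T ≥ 2.95) ≈ 0.0092
Since p ≈ 0.0092 < α = 0.05, reject H0; the evidence is statistically significant.

2.95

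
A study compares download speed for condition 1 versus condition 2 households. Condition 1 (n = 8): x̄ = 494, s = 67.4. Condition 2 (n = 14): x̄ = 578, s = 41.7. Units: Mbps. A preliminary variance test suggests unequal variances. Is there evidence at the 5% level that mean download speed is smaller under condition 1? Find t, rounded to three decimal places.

Let group 1 = condition 1, group 2 = condition 2. H0: μ_1 = μ_2; H1: μ_1 < μ_2 (Welch's two-sample t-test, left-tailed).
t = (x̄_1 − x̄_2)/√(s_1²/n_1 + s_2²/n_2) = (494 − 578)/√(67.4²/8 + 41.7²/14) = -3.193
Welch–Satterthwaite df ≈ 10.14
p-value = P(T ≤ -3.193) ≈ 0.005
Since p ≈ 0.005 < α = 0.05, reject H0; the data support H1.

-3.193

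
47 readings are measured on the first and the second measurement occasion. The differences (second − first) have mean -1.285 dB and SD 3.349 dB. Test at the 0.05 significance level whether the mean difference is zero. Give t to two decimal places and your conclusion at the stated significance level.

t = -2.63; reject H0

H0: μ_d = 0; H1: μ_d ≠ 0 (paired t-test on the differences, two-sided).
t = d̄/(s_d/√n) = -1.285/(3.349/√47) = -2.63
df = n − 1 = 46
Two-sided p-value ≈ 0.0116
Since p ≈ 0.0116 < α = 0.05, reject H0; the data support H1.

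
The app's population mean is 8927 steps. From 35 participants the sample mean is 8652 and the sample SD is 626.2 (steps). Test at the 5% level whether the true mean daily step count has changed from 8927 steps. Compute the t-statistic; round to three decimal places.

H0: μ = 8927; H1: μ ≠ 8927 (one-sample t-test, two-sided).
t = (x̄ − μ₀)/(s/√n) = (8652 − 8927)/(626.2/√35) = -2.598
df = n − 1 = 34
Two-sided p-value ≈ 0.014
Since p ≈ 0.014 < α = 0.05, reject H0; the evidence is statistically significant.

-2.598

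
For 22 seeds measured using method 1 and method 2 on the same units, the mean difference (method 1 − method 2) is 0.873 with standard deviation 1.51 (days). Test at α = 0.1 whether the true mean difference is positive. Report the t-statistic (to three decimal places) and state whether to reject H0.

t = 2.712; reject H0

H0: μ_d = 0; H1: μ_d > 0 (paired t-test on the differences, right-tailed).
t = d̄/(s_d/√n) = 0.873/(1.51/√22) = 2.712
df = n − 1 = 21
p-value = P(T ≥ 2.712) ≈ 0.007
Since p ≈ 0.007 < α = 0.1, reject H0; the data support H1.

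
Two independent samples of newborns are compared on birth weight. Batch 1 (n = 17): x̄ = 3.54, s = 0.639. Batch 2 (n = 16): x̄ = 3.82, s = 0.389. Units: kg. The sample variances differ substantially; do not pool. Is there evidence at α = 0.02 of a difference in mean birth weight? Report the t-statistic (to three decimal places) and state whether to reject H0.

t = -1.530; fail to reject H0

Let group 1 = batch 1, group 2 = batch 2. H0: μ_1 = μ_2; H1: μ_1 ≠ μ_2 (Welch's two-sample t-test, two-sided).
t = (x̄_1 − x̄_2)/√(s_1²/n_1 + s_2²/n_2) = (3.54 − 3.82)/√(0.639²/17 + 0.389²/16) = -1.530
Welch–Satterthwaite df ≈ 26.67
Two-sided p-value ≈ 0.138
Since p ≈ 0.138 > α = 0.02, fail to reject H0; the data do not provide sufficient evidence against H0.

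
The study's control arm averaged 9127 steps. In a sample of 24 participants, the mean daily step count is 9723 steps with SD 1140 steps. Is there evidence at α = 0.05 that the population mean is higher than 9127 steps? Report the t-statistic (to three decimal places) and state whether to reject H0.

H0: μ = 9127; H1: μ > 9127 (one-sample t-test, right-tailed).
t = (x̄ − μ₀)/(s/√n) = (9723 − 9127)/(1140/√24) = 2.561
df = n − 1 = 23
p-value = P(T ≥ 2.561) ≈ 0.009
Since p ≈ 0.009 < α = 0.05, reject H0; the data support H1.

t = 2.561; reject H0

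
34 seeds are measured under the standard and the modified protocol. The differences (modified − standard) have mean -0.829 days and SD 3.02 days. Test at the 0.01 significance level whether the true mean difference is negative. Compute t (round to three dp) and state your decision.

H0: μ_d = 0; H1: μ_d < 0 (paired t-test on the differences, left-tailed).
t = d̄/(s_d/√n) = -0.829/(3.02/√34) = -1.601
df = n − 1 = 33
p-value = P(T ≤ -1.601) ≈ 0.059
Since p ≈ 0.059 > α = 0.01, fail to reject H0; the data do not provide sufficient evidence against H0.

t = -1.601; fail to reject H0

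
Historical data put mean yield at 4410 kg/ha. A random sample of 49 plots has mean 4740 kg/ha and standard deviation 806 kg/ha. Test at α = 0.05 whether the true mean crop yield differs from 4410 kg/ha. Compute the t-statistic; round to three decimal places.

H0: μ = 4410; H1: μ ≠ 4410 (one-sample t-test, two-sided).
t = (x̄ − μ₀)/(s/√n) = (4740 − 4410)/(806/√49) = 2.866
df = n − 1 = 48
Two-sided p-value ≈ 0.0062
Since p ≈ 0.0062 < α = 0.05, reject H0; the data support H1.

2.866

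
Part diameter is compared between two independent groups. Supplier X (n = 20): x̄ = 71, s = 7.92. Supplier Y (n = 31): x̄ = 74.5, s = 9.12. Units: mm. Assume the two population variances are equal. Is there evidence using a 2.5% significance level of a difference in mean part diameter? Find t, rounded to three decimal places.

Let group 1 = supplier X, group 2 = supplier Y. H0: μ_1 = μ_2; H1: μ_1 ≠ μ_2 (two-sample pooled-variance t-test, two-sided).
s_p² = [(20−1)·7.92² + (31−1)·9.12²]/(20+31−2) = 75.2456
t = (71 − 74.5)/√[75.2456·(1/20 + 1/31)] = -1.407
df = n₁ + n₂ − 2 = 49
Two-sided p-value ≈ 0.1658
Since p ≈ 0.1658 > α = 0.025, fail to reject H0; the data do not provide sufficient evidence against H0.

-1.407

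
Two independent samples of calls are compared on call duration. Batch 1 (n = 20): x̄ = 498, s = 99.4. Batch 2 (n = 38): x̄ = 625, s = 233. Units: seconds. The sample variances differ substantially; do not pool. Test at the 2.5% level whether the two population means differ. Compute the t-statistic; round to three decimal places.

-2.896

Let group 1 = batch 1, group 2 = batch 2. H0: μ_1 = μ_2; H1: μ_1 ≠ μ_2 (Welch's two-sample t-test, two-sided).
t = (x̄_1 − x̄_2)/√(s_1²/n_1 + s_2²/n_2) = (498 − 625)/√(99.4²/20 + 233²/38) = -2.896
Welch–Satterthwaite df ≈ 54.36
Two-sided p-value ≈ 0.0054
Since p ≈ 0.0054 < α = 0.025, reject H0; the data support H1.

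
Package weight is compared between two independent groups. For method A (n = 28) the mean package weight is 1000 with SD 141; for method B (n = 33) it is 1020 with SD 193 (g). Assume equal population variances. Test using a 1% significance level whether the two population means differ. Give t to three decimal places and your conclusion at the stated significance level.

Let group 1 = method A, group 2 = method B. H0: μ_1 = μ_2; H1: μ_1 ≠ μ_2 (two-sample pooled-variance t-test, two-sided).
s_p² = [(28−1)·141² + (33−1)·193²]/(28+33−2) = 29300.9
t = (1000 − 1020)/√[29300.9·(1/28 + 1/33)] = -0.455
df = n₁ + n₂ − 2 = 59
Two-sided p-value ≈ 0.6510
Since p ≈ 0.6510 > α = 0.01, fail to reject H0; the data do not provide sufficient evidence against H0.

t = -0.455; fail to reject H0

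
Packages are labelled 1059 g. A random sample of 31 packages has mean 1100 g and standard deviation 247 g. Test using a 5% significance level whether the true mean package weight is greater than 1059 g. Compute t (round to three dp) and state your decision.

H0: μ = 1059; H1: μ > 1059 (one-sample t-test, right-tailed).
t = (x̄ − μ₀)/(s/√n) = (1100 − 1059)/(247/√31) = 0.924
df = n − 1 = 30
p-value = P(T ≥ 0.924) ≈ 0.1814
Since p ≈ 0.1814 > α = 0.05, fail to reject H0; the evidence is not statistically significant.

t = 0.924; fail to reject H0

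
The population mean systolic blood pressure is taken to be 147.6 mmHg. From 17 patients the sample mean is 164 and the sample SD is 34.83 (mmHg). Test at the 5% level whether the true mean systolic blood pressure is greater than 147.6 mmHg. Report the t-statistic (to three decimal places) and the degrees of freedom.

H0: μ = 147.6; H1: μ > 147.6 (one-sample t-test, right-tailed).
t = (x̄ − μ₀)/(s/√n) = (164 − 147.6)/(34.83/√17) = 1.941
df = n − 1 = 16
p-value = P(T ≥ 1.941) ≈ 0.0350
Since p ≈ 0.0350 < α = 0.05, reject H0; the evidence is statistically significant.

t = 1.941, df = 16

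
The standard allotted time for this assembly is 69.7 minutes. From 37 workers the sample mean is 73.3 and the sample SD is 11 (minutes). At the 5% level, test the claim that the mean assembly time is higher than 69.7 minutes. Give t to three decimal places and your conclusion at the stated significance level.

t = 1.991; reject H0

H0: μ = 69.7; H1: μ > 69.7 (one-sample t-test, right-tailed).
t = (x̄ − μ₀)/(s/√n) = (73.3 − 69.7)/(11/√37) = 1.991
df = n − 1 = 36
p-value = P(T ≥ 1.991) ≈ 0.0271
Since p ≈ 0.0271 < α = 0.05, reject H0; the data support H1.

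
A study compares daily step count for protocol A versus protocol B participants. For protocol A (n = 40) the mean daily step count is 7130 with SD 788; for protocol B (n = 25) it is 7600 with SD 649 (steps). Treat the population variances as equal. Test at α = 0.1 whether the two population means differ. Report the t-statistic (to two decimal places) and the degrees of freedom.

t = -2.50, df = 63

Let group 1 = protocol A, group 2 = protocol B. H0: μ_1 = μ_2; H1: μ_1 ≠ μ_2 (two-sample pooled-variance t-test, two-sided).
s_p² = [(40−1)·788² + (25−1)·649²]/(40+25−2) = 544851
t = (7130 − 7600)/√[544851·(1/40 + 1/25)] = -2.50
df = n₁ + n₂ − 2 = 63
Two-sided p-value ≈ 0.0151
Since p ≈ 0.0151 < α = 0.1, reject H0; the evidence is statistically significant.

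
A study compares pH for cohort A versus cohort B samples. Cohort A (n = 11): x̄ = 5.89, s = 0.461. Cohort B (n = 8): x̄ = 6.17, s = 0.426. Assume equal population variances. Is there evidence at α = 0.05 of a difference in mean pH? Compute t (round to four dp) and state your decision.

Let group 1 = cohort A, group 2 = cohort B. H0: μ_1 = μ_2; H1: μ_1 ≠ μ_2 (two-sample pooled-variance t-test, two-sided).
s_p² = [(11−1)·0.461² + (8−1)·0.426²]/(11+8−2) = 0.199738
t = (5.89 − 6.17)/√[0.199738·(1/11 + 1/8)] = -1.3483
df = n₁ + n₂ − 2 = 17
Two-sided p-value ≈ 0.195
Since p ≈ 0.195 > α = 0.05, fail to reject H0; the evidence is not statistically significant.

t = -1.3483; fail to reject H0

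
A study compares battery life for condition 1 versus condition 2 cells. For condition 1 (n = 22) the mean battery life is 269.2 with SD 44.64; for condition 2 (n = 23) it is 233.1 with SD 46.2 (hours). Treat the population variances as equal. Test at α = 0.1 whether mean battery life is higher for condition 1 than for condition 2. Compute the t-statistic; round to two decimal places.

2.66

Let group 1 = condition 1, group 2 = condition 2. H0: μ_1 = μ_2; H1: μ_1 > μ_2 (two-sample pooled-variance t-test, right-tailed).
s_p² = [(22−1)·44.64² + (23−1)·46.2²]/(22+23−2) = 2065.23
t = (269.2 − 233.1)/√[2065.23·(1/22 + 1/23)] = 2.66
df = n₁ + n₂ − 2 = 43
p-value = P(T ≥ 2.66) ≈ 0.005
Since p ≈ 0.005 < α = 0.1, reject H0; the data support H1.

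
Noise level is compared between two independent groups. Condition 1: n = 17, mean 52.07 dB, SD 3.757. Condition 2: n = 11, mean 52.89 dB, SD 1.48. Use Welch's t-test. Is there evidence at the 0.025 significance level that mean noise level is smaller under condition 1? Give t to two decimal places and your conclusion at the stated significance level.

t = -0.81; fail to reject H0

Let group 1 = condition 1, group 2 = condition 2. H0: μ_1 = μ_2; H1: μ_1 < μ_2 (Welch's two-sample t-test, left-tailed).
t = (x̄_1 − x̄_2)/√(s_1²/n_1 + s_2²/n_2) = (52.07 − 52.89)/√(3.757²/17 + 1.48²/11) = -0.81
Welch–Satterthwaite df ≈ 22.52
p-value = P(T ≤ -0.81) ≈ 0.214
Since p ≈ 0.214 > α = 0.025, fail to reject H0; the data do not provide sufficient evidence against H0.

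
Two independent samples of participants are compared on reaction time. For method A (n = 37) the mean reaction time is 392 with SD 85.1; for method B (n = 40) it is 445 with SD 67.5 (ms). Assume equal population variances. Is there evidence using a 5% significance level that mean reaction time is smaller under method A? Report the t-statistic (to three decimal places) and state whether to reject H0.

Let group 1 = method A, group 2 = method B. H0: μ_1 = μ_2; H1: μ_1 < μ_2 (two-sample pooled-variance t-test, left-tailed).
s_p² = [(37−1)·85.1² + (40−1)·67.5²]/(37+40−2) = 5845.41
t = (392 − 445)/√[5845.41·(1/37 + 1/40)] = -3.039
df = n₁ + n₂ − 2 = 75
p-value = P(T ≤ -3.039) ≈ 0.002
Since p ≈ 0.002 < α = 0.05, reject H0; the evidence is statistically significant.

t = -3.039; reject H0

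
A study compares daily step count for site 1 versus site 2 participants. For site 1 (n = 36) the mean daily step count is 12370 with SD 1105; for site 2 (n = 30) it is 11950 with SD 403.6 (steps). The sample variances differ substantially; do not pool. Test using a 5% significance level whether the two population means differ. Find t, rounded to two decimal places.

2.12

Let group 1 = site 1, group 2 = site 2. H0: μ_1 = μ_2; H1: μ_1 ≠ μ_2 (Welch's two-sample t-test, two-sided).
t = (x̄_1 − x̄_2)/√(s_1²/n_1 + s_2²/n_2) = (12370 − 11950)/√(1105²/36 + 403.6²/30) = 2.12
Welch–Satterthwaite df ≈ 45.69
Two-sided p-value ≈ 0.040
Since p ≈ 0.040 < α = 0.05, reject H0; the data support H1.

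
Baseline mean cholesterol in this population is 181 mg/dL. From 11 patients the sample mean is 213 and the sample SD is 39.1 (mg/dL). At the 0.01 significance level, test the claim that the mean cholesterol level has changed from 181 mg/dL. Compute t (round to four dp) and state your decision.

t = 2.7144; fail to reject H0

H0: μ = 181; H1: μ ≠ 181 (one-sample t-test, two-sided).
t = (x̄ − μ₀)/(s/√n) = (213 − 181)/(39.1/√11) = 2.7144
df = n − 1 = 10
Two-sided p-value ≈ 0.0218
Since p ≈ 0.0218 > α = 0.01, fail to reject H0; the evidence is not statistically significant.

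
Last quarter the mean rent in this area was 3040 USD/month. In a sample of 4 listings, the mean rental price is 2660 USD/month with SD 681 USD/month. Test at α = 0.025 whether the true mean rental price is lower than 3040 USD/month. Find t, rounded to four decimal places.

-1.1160

H0: μ = 3040; H1: μ < 3040 (one-sample t-test, left-tailed).
t = (x̄ − μ₀)/(s/√n) = (2660 − 3040)/(681/√4) = -1.1160
df = n − 1 = 3
p-value = P(T ≤ -1.1160) ≈ 0.173
Since p ≈ 0.173 > α = 0.025, fail to reject H0; the evidence is not statistically significant.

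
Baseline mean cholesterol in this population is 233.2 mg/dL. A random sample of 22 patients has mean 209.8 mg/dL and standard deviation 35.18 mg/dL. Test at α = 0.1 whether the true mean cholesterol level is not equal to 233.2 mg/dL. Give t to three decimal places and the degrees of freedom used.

t = -3.120, df = 21

H0: μ = 233.2; H1: μ ≠ 233.2 (one-sample t-test, two-sided).
t = (x̄ − μ₀)/(s/√n) = (209.8 − 233.2)/(35.18/√22) = -3.120
df = n − 1 = 21
Two-sided p-value ≈ 0.005
Since p ≈ 0.005 < α = 0.1, reject H0; the evidence is statistically significant.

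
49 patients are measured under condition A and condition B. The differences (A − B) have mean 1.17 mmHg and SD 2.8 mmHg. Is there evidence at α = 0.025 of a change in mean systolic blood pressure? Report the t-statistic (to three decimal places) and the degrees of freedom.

t = 2.925, df = 48

H0: μ_d = 0; H1: μ_d ≠ 0 (paired t-test on the differences, two-sided).
t = d̄/(s_d/√n) = 1.17/(2.8/√49) = 2.925
df = n − 1 = 48
Two-sided p-value ≈ 0.0052
Since p ≈ 0.0052 < α = 0.025, reject H0; the evidence is statistically significant.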